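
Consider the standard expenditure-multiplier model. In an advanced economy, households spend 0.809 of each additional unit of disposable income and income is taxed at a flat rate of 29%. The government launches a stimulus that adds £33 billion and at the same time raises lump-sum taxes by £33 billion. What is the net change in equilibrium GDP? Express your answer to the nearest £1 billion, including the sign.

+£15 billion

Expenditure multiplier = 1/(1 − c(1−t)) = 1/(1 − 0.809×0.71) = 1/0.42561 ≈ 2.35.
ΔG contributes k·ΔG = (+£33 billion) / 0.42561 ≈ +£77.5 billion.
ΔT of +£33 billion changes first-round spending by −c·ΔT = −£26.697 billion, contributing k·(−c·ΔT) = (−£26.697 billion) / 0.42561 ≈ −£62.7 billion.
Net ΔY = k(ΔG − c·ΔT) = (+£6.303 billion) / 0.42561 ≈ +£15 billion.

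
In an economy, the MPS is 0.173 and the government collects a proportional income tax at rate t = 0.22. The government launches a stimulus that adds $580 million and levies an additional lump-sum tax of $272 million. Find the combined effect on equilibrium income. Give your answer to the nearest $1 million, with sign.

+$1,000 million

MPC = 1 − MPS = 1 − 0.173 = 0.827.
Expenditure multiplier = 1/(1 − c(1−t)) = 1/(1 − 0.827×0.78) = 1/0.35494 ≈ 2.817.
ΔG contributes k·ΔG = (+$580 million) / 0.35494 ≈ +$1,634.1 million.
ΔT of +$272 million changes first-round spending by −c·ΔT = −$224.944 million, contributing k·(−c·ΔT) = (−$224.944 million) / 0.35494 ≈ −$633.8 million.
Net ΔY = k(ΔG − c·ΔT) = (+$355.056 million) / 0.35494 ≈ +$1,000 million.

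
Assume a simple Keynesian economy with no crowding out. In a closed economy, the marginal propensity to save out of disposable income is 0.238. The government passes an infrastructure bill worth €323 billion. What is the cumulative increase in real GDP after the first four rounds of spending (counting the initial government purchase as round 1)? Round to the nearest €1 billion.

MPC = 1 − MPS = 1 − 0.238 = 0.762.
Round 1 adds ΔG = €323 billion; each later round is MPC = 0.762 times the previous.
After 4 rounds: 323 + 246.126 + 187.548012 + 142.911585144 = ΔG·(1 − c^4)/(1 − c) = 323 × (1 − 0.337147454736)/0.238 ≈ €900 billion.

€900 billion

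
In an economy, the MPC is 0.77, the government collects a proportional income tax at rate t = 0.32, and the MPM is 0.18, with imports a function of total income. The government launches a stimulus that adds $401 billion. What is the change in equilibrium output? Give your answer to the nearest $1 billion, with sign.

Expenditure multiplier = 1/(1 − c(1−t) + m) = 1/(1 − 0.77×0.68 + 0.18) = 1/0.6564 ≈ 1.523.
ΔY = k × ΔG = (+$401 billion) / 0.6564 ≈ +$611 billion.

+$611 billion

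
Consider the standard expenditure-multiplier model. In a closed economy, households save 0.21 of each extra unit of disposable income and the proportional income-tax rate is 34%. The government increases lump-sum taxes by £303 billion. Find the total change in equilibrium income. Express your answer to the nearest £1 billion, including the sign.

−£500 billion

MPC = 1 − MPS = 1 − 0.21 = 0.79.
A lump-sum tax change of +£303 billion shifts disposable income by −£303 billion; first-round consumption changes by −c × ΔT = −0.79 × (+£303 billion) = −£239.37 billion.
Expenditure multiplier = 1/(1 − c(1−t)) = 1/(1 − 0.79×0.66) = 1/0.4786 ≈ 2.089.
The tax multiplier is −c × k ≈ −1.651, so ΔY = k × (−c·ΔT) = (−£239.37 billion) / 0.4786 ≈ −£500 billion.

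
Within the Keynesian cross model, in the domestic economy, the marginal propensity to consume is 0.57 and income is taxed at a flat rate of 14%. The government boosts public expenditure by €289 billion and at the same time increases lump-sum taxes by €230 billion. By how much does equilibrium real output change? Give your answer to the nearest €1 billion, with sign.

+€310 billion

Expenditure multiplier = 1/(1 − c(1−t)) = 1/(1 − 0.57×0.86) = 1/0.5098 ≈ 1.962.
ΔG contributes k·ΔG = (+€289 billion) / 0.5098 ≈ +€566.9 billion.
ΔT of +€230 billion changes first-round spending by −c·ΔT = −€131.1 billion, contributing k·(−c·ΔT) = (−€131.1 billion) / 0.5098 ≈ −€257.2 billion.
Net ΔY = k(ΔG − c·ΔT) = (+€157.9 billion) / 0.5098 ≈ +€310 billion.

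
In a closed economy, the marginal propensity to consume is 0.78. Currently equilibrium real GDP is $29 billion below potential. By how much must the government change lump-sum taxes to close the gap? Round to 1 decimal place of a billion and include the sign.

Spending multiplier = 1/(1 − MPC) = 1/(1 − 0.78) = 1/0.22 ≈ 4.545.
Tax multiplier = −c·k = −0.78/0.22 ≈ −3.545. Need ΔY = +$29 billion, so ΔT = ΔY/(−c·k) = −(+$29 billion) × 0.22 / 0.78 ≈ −$8.2 billion.
The government should cut lump-sum taxes by $8.2 billion.

−$8.2 billion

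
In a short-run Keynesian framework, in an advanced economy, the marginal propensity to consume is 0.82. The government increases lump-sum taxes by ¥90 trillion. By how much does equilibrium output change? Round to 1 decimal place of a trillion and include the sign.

A lump-sum tax change of +¥90 trillion shifts disposable income by −¥90 trillion; first-round consumption changes by −c × ΔT = −0.82 × (+¥90 trillion) = −¥73.8 trillion.
Expenditure multiplier = 1/(1 − MPC) = 1/(1 − 0.82) = 1/0.18 ≈ 5.556.
The tax multiplier is −c × k ≈ −4.556, so ΔY = k × (−c·ΔT) = (−¥73.8 trillion) / 0.18 = −¥410 trillion.

−¥410.0 trillion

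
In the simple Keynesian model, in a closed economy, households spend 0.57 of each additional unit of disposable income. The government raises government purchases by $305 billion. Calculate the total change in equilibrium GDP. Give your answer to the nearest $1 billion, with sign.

+$709 billion

Spending multiplier = 1/(1 − MPC) = 1/(1 − 0.57) = 1/0.43 ≈ 2.326.
ΔY = k × ΔG = (+$305 billion) / 0.43 ≈ +$709 billion.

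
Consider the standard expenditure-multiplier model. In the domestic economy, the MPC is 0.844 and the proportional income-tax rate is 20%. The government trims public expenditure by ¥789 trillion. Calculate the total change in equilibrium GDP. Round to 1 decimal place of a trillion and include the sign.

−¥2,429.2 trillion

Expenditure multiplier = 1/(1 − c(1−t)) = 1/(1 − 0.844×0.8) = 1/0.3248 ≈ 3.079.
ΔY = k × ΔG = (−¥789 trillion) / 0.3248 ≈ −¥2,429.2 trillion.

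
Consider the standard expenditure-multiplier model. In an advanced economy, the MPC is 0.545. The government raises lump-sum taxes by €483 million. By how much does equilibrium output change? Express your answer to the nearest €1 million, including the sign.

A lump-sum tax change of +€483 million shifts disposable income by −€483 million; first-round consumption changes by −c × ΔT = −0.545 × (+€483 million) = −€263.235 million.
Expenditure multiplier = 1/(1 − MPC) = 1/(1 − 0.545) = 1/0.455 ≈ 2.198.
The tax multiplier is −c × k ≈ −1.198, so ΔY = k × (−c·ΔT) = (−€263.235 million) / 0.455 ≈ −€579 million.

−€579 million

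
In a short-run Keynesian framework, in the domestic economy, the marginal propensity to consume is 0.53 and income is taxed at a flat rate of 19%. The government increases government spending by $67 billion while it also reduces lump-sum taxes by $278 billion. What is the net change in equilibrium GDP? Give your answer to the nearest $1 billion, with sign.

Expenditure multiplier = 1/(1 − c(1−t)) = 1/(1 − 0.53×0.81) = 1/0.5707 ≈ 1.752.
ΔG contributes k·ΔG = (+$67 billion) / 0.5707 ≈ +$117.4 billion.
ΔT of −$278 billion changes first-round spending by −c·ΔT = +$147.34 billion, contributing k·(−c·ΔT) = (+$147.34 billion) / 0.5707 ≈ +$258.2 billion.
Net ΔY = k(ΔG − c·ΔT) = (+$214.34 billion) / 0.5707 ≈ +$376 billion.

+$376 billion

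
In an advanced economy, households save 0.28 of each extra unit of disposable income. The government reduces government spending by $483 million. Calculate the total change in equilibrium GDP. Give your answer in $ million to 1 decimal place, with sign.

MPC = 1 − MPS = 1 − 0.28 = 0.72.
Expenditure multiplier = 1/(1 − MPC) = 1/(1 − 0.72) = 1/0.28 ≈ 3.571.
ΔY = k × ΔG = (−$483 million) / 0.28 = −$1,725 million.

−$1,725.0 million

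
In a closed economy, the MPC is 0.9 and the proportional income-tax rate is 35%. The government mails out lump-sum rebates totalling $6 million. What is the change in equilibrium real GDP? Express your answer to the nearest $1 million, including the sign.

+$13 million

A lump-sum tax change of −$6 million shifts disposable income by +$6 million; first-round consumption changes by −c × ΔT = −0.9 × (−$6 million) = +$5.4 million.
Expenditure multiplier = 1/(1 − c(1−t)) = 1/(1 − 0.9×0.65) = 1/0.415 ≈ 2.41.
The tax multiplier is −c × k ≈ −2.169, so ΔY = k × (−c·ΔT) = (+$5.4 million) / 0.415 ≈ +$13 million.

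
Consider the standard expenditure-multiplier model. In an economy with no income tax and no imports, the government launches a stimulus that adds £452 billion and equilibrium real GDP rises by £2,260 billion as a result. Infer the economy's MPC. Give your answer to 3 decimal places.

0.800

Implied spending multiplier k = ΔY/ΔG = 2,260/452 = 5.
Since k = 1/(1 − MPC), MPC = 1 − 1/k = 1 − ΔG/ΔY = 1 − 452/2,260 = 0.800.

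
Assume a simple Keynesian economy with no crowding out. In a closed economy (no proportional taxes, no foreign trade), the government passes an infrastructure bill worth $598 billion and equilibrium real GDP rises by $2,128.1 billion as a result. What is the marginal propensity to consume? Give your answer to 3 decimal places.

0.719

Implied spending multiplier k = ΔY/ΔG = 2,128.1/598 ≈ 3.5587.
Since k = 1/(1 − MPC), MPC = 1 − 1/k = 1 − ΔG/ΔY = 1 − 598/2,128.1 ≈ 0.719.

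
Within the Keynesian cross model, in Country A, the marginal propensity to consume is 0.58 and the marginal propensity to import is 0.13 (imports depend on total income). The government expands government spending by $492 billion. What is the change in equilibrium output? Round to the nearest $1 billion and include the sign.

Government-spending multiplier = 1/(1 − c + m) = 1/(1 − 0.58 + 0.13) = 1/0.55 ≈ 1.818.
ΔY = k × ΔG = (+$492 billion) / 0.55 ≈ +$895 billion.

+$895 billion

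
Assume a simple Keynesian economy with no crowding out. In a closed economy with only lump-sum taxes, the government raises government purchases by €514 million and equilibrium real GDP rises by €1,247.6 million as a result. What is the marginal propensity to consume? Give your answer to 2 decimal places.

Implied spending multiplier k = ΔY/ΔG = 1,247.6/514 ≈ 2.4272.
Since k = 1/(1 − MPC), MPC = 1 − 1/k = 1 − ΔG/ΔY = 1 − 514/1,247.6 ≈ 0.59.

0.59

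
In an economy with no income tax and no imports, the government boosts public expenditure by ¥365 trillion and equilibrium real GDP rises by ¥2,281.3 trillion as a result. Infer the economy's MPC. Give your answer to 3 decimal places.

Implied spending multiplier k = ΔY/ΔG = 2,281.3/365 ≈ 6.2501.
Since k = 1/(1 − MPC), MPC = 1 − 1/k = 1 − ΔG/ΔY = 1 − 365/2,281.3 ≈ 0.840.

0.840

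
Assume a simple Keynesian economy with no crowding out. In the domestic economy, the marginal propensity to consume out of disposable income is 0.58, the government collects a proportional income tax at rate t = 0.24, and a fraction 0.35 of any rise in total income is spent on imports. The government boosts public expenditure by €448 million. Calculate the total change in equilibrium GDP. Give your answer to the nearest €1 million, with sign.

+€493 million

Expenditure multiplier = 1/(1 − c(1−t) + m) = 1/(1 − 0.58×0.76 + 0.35) = 1/0.9092 ≈ 1.1.
ΔY = k × ΔG = (+€448 million) / 0.9092 ≈ +€493 million.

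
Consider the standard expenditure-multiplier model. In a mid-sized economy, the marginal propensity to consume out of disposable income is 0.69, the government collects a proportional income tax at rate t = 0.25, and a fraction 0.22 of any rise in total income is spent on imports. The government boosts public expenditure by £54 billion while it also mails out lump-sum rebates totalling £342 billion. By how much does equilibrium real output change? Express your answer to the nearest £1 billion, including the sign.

+£413 billion

Expenditure multiplier = 1/(1 − c(1−t) + m) = 1/(1 − 0.69×0.75 + 0.22) = 1/0.7025 ≈ 1.423.
ΔG contributes k·ΔG = (+£54 billion) / 0.7025 ≈ +£76.9 billion.
ΔT of −£342 billion changes first-round spending by −c·ΔT = +£235.98 billion, contributing k·(−c·ΔT) = (+£235.98 billion) / 0.7025 ≈ +£335.9 billion.
Net ΔY = k(ΔG − c·ΔT) = (+£289.98 billion) / 0.7025 ≈ +£413 billion.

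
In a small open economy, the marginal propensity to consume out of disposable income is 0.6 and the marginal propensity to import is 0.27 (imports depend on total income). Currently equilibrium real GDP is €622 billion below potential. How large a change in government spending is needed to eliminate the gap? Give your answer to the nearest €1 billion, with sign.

+€417 billion

Spending multiplier = 1/(1 − c + m) = 1/(1 − 0.6 + 0.27) = 1/0.67 ≈ 1.493.
Need ΔY = +€622 billion, so ΔG = ΔY/k = (+€622 billion) × 0.67 ≈ +€417 billion.
The government should increase government spending by €417 billion.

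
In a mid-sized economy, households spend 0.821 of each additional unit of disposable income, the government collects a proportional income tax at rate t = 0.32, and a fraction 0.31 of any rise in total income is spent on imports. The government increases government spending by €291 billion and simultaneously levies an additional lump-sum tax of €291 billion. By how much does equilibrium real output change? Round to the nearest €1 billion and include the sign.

Expenditure multiplier = 1/(1 − c(1−t) + m) = 1/(1 − 0.821×0.68 + 0.31) = 1/0.75172 ≈ 1.33.
ΔG contributes k·ΔG = (+€291 billion) / 0.75172 ≈ +€387.1 billion.
ΔT of +€291 billion changes first-round spending by −c·ΔT = −€238.911 billion, contributing k·(−c·ΔT) = (−€238.911 billion) / 0.75172 ≈ −€317.8 billion.
Net ΔY = k(ΔG − c·ΔT) = (+€52.089 billion) / 0.75172 ≈ +€69 billion.

+€69 billion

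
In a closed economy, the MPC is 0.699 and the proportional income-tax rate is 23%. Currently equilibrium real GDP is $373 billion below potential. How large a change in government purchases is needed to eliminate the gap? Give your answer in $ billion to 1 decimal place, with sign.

Spending multiplier = 1/(1 − c(1−t)) = 1/(1 − 0.699×0.77) = 1/0.46177 ≈ 2.166.
Need ΔY = +$373 billion, so ΔG = ΔY/k = (+$373 billion) × 0.46177 ≈ +$172.2 billion.
The government should increase government purchases by $172.2 billion.

+$172.2 billion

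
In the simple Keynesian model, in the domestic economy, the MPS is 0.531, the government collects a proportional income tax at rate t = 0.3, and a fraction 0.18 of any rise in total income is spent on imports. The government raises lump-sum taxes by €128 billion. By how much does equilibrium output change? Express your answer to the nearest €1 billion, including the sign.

−€70 billion

MPC = 1 − MPS = 1 − 0.531 = 0.469.
A lump-sum tax change of +€128 billion shifts disposable income by −€128 billion; first-round consumption changes by −c × ΔT = −0.469 × (+€128 billion) = −€60.032 billion.
Expenditure multiplier = 1/(1 − c(1−t) + m) = 1/(1 − 0.469×0.7 + 0.18) = 1/0.8517 ≈ 1.174.
The tax multiplier is −c × k ≈ −0.551, so ΔY = k × (−c·ΔT) = (−€60.032 billion) / 0.8517 ≈ −€70 billion.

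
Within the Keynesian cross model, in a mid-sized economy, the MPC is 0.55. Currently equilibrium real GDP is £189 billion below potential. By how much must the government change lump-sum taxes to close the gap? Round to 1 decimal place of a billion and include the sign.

Spending multiplier = 1/(1 − MPC) = 1/(1 − 0.55) = 1/0.45 ≈ 2.222.
Tax multiplier = −c·k = −0.55/0.45 ≈ −1.222. Need ΔY = +£189 billion, so ΔT = ΔY/(−c·k) = −(+£189 billion) × 0.45 / 0.55 ≈ −£154.6 billion.
The government should cut lump-sum taxes by £154.6 billion.

−£154.6 billion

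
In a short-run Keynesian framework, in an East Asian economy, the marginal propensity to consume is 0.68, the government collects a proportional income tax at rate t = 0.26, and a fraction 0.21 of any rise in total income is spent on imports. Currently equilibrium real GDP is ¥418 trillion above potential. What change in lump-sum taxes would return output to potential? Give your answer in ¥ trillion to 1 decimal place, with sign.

Spending multiplier = 1/(1 − c(1−t) + m) = 1/(1 − 0.68×0.74 + 0.21) = 1/0.7068 ≈ 1.415.
Tax multiplier = −c·k = −0.68/0.7068 ≈ −0.962. Need ΔY = −¥418 trillion, so ΔT = ΔY/(−c·k) = −(−¥418 trillion) × 0.7068 / 0.68 ≈ +¥434.5 trillion.
The government should raise lump-sum taxes by ¥434.5 trillion.

+¥434.5 trillion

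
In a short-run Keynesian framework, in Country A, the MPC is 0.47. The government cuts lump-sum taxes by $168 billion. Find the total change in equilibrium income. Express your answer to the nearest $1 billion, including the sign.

A lump-sum tax change of −$168 billion shifts disposable income by +$168 billion; first-round consumption changes by −c × ΔT = −0.47 × (−$168 billion) = +$78.96 billion.
Expenditure multiplier = 1/(1 − MPC) = 1/(1 − 0.47) = 1/0.53 ≈ 1.887.
The tax multiplier is −c × k ≈ −0.887, so ΔY = k × (−c·ΔT) = (+$78.96 billion) / 0.53 ≈ +$149 billion.

+$149 billion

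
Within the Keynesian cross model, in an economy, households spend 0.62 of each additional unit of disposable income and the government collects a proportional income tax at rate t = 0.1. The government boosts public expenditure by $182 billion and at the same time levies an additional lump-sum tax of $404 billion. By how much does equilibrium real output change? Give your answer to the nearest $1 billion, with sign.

Expenditure multiplier = 1/(1 − c(1−t)) = 1/(1 − 0.62×0.9) = 1/0.442 ≈ 2.262.
ΔG contributes k·ΔG = (+$182 billion) / 0.442 ≈ +$411.8 billion.
ΔT of +$404 billion changes first-round spending by −c·ΔT = −$250.48 billion, contributing k·(−c·ΔT) = (−$250.48 billion) / 0.442 ≈ −$566.7 billion.
Net ΔY = k(ΔG − c·ΔT) = (−$68.48 billion) / 0.442 ≈ −$155 billion.

−$155 billion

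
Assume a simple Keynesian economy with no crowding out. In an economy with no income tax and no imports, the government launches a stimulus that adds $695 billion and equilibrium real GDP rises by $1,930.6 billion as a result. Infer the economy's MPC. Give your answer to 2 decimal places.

Implied spending multiplier k = ΔY/ΔG = 1,930.6/695 ≈ 2.7778.
Since k = 1/(1 − MPC), MPC = 1 − 1/k = 1 − ΔG/ΔY = 1 − 695/1,930.6 ≈ 0.64.

0.64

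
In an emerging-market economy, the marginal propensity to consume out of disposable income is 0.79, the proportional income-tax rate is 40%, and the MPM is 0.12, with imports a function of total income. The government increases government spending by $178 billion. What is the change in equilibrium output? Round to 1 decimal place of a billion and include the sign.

Spending multiplier = 1/(1 − c(1−t) + m) = 1/(1 − 0.79×0.6 + 0.12) = 1/0.646 ≈ 1.548.
ΔY = k × ΔG = (+$178 billion) / 0.646 ≈ +$275.5 billion.

+$275.5 billion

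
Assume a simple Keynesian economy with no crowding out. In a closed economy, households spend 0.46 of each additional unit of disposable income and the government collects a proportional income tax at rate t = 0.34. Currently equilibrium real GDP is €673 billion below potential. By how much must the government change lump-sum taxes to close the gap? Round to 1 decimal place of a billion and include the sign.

−€1,018.9 billion

Spending multiplier = 1/(1 − c(1−t)) = 1/(1 − 0.46×0.66) = 1/0.6964 ≈ 1.436.
Tax multiplier = −c·k = −0.46/0.6964 ≈ −0.661. Need ΔY = +€673 billion, so ΔT = ΔY/(−c·k) = −(+€673 billion) × 0.6964 / 0.46 ≈ −€1,018.9 billion.
The government should cut lump-sum taxes by €1,018.9 billion.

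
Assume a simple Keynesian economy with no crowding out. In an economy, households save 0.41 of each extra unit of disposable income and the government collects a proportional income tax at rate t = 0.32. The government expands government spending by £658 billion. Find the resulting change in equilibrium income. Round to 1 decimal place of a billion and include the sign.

MPC = 1 − MPS = 1 − 0.41 = 0.59.
Spending multiplier = 1/(1 − c(1−t)) = 1/(1 − 0.59×0.68) = 1/0.5988 ≈ 1.67.
ΔY = k × ΔG = (+£658 billion) / 0.5988 ≈ +£1,098.9 billion.

+£1,098.9 billion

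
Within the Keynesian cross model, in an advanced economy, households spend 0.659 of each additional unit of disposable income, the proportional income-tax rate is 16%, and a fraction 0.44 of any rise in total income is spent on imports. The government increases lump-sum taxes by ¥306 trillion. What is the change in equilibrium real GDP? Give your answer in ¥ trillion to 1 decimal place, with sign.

−¥227.5 trillion

A lump-sum tax change of +¥306 trillion shifts disposable income by −¥306 trillion; first-round consumption changes by −c × ΔT = −0.659 × (+¥306 trillion) = −¥201.654 trillion.
Expenditure multiplier = 1/(1 − c(1−t) + m) = 1/(1 − 0.659×0.84 + 0.44) = 1/0.88644 ≈ 1.128.
The tax multiplier is −c × k ≈ −0.743, so ΔY = k × (−c·ΔT) = (−¥201.654 trillion) / 0.88644 ≈ −¥227.5 trillion.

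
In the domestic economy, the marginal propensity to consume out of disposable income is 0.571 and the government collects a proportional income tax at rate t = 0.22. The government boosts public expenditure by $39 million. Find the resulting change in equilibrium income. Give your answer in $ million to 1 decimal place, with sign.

+$70.3 million

Government-spending multiplier = 1/(1 − c(1−t)) = 1/(1 − 0.571×0.78) = 1/0.55462 ≈ 1.803.
ΔY = k × ΔG = (+$39 million) / 0.55462 ≈ +$70.3 million.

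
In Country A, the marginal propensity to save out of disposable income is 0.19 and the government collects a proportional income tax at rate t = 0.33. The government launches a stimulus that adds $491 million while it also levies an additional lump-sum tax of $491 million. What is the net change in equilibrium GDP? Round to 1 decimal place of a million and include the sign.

+$204.0 million

MPC = 1 − MPS = 1 − 0.19 = 0.81.
Expenditure multiplier = 1/(1 − c(1−t)) = 1/(1 − 0.81×0.67) = 1/0.4573 ≈ 2.187.
ΔG contributes k·ΔG = (+$491 million) / 0.4573 ≈ +$1,073.7 million.
ΔT of +$491 million changes first-round spending by −c·ΔT = −$397.71 million, contributing k·(−c·ΔT) = (−$397.71 million) / 0.4573 ≈ −$869.7 million.
Net ΔY = k(ΔG − c·ΔT) = (+$93.29 million) / 0.4573 ≈ +$204 million.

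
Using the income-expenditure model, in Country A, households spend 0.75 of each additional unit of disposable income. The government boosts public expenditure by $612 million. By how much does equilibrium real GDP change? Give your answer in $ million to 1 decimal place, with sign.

+$2,448.0 million

Spending multiplier = 1/(1 − MPC) = 1/(1 − 0.75) = 1/0.25 = 4.
ΔY = k × ΔG = (+$612 million) / 0.25 = +$2,448 million.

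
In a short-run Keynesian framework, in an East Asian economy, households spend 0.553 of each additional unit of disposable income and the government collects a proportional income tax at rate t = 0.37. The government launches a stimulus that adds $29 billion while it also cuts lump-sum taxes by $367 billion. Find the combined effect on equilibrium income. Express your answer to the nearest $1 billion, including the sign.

+$356 billion

Expenditure multiplier = 1/(1 − c(1−t)) = 1/(1 − 0.553×0.63) = 1/0.65161 ≈ 1.535.
ΔG contributes k·ΔG = (+$29 billion) / 0.65161 ≈ +$44.5 billion.
ΔT of −$367 billion changes first-round spending by −c·ΔT = +$202.951 billion, contributing k·(−c·ΔT) = (+$202.951 billion) / 0.65161 ≈ +$311.5 billion.
Net ΔY = k(ΔG − c·ΔT) = (+$231.951 billion) / 0.65161 ≈ +$356 billion.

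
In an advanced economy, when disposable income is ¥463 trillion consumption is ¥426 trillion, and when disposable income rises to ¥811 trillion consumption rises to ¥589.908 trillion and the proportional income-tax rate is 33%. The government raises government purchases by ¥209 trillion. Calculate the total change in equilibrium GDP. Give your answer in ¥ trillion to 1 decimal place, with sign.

MPC = ΔC/ΔYd = (589.908 − 426)/(811 − 463) = 163.908/348 = 0.471.
Expenditure multiplier = 1/(1 − c(1−t)) = 1/(1 − 0.471×0.67) = 1/0.68443 ≈ 1.461.
ΔY = k × ΔG = (+¥209 trillion) / 0.68443 ≈ +¥305.4 trillion.

+¥305.4 trillion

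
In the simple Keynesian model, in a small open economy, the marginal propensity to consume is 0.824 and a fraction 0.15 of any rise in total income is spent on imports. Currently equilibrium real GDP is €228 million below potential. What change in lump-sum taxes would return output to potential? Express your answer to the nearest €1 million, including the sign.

Spending multiplier = 1/(1 − c + m) = 1/(1 − 0.824 + 0.15) = 1/0.326 ≈ 3.067.
Tax multiplier = −c·k = −0.824/0.326 ≈ −2.528. Need ΔY = +€228 million, so ΔT = ΔY/(−c·k) = −(+€228 million) × 0.326 / 0.824 ≈ −€90 million.
The government should cut lump-sum taxes by €90 million.

−€90 million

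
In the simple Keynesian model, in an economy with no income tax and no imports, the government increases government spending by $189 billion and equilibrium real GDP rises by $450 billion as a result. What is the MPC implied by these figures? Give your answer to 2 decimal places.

0.58

Implied spending multiplier k = ΔY/ΔG = 450/189 ≈ 2.381.
Since k = 1/(1 − MPC), MPC = 1 − 1/k = 1 − ΔG/ΔY = 1 − 189/450 = 0.58.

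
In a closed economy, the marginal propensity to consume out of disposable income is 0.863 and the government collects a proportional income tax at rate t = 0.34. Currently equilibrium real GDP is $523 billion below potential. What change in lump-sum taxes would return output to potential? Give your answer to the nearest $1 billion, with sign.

−$261 billion

Spending multiplier = 1/(1 − c(1−t)) = 1/(1 − 0.863×0.66) = 1/0.43042 ≈ 2.323.
Tax multiplier = −c·k = −0.863/0.43042 ≈ −2.005. Need ΔY = +$523 billion, so ΔT = ΔY/(−c·k) = −(+$523 billion) × 0.43042 / 0.863 ≈ −$261 billion.
The government should cut lump-sum taxes by $261 billion.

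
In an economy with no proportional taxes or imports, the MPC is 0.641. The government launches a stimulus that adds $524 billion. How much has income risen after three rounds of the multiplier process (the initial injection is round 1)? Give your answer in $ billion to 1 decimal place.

Round 1 adds ΔG = $524 billion; each later round is MPC = 0.641 times the previous.
After 3 rounds: 524 + 335.884 + 215.301644 = ΔG·(1 − c^3)/(1 − c) = 524 × (1 − 0.263374721)/0.359 ≈ $1,075.2 billion.

$1,075.2 billion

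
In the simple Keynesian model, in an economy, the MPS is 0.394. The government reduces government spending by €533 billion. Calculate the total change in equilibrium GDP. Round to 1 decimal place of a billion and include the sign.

MPC = 1 − MPS = 1 − 0.394 = 0.606.
Spending multiplier = 1/(1 − MPC) = 1/(1 − 0.606) = 1/0.394 ≈ 2.538.
ΔY = k × ΔG = (−€533 billion) / 0.394 ≈ −€1,352.8 billion.

−€1,352.8 billion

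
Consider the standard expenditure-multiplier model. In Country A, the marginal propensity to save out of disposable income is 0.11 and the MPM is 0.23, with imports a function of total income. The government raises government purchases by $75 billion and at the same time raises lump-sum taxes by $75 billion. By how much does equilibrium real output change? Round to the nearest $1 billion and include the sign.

+$24 billion

MPC = 1 − MPS = 1 − 0.11 = 0.89.
Expenditure multiplier = 1/(1 − c + m) = 1/(1 − 0.89 + 0.23) = 1/0.34 ≈ 2.941.
ΔG contributes k·ΔG = (+$75 billion) / 0.34 ≈ +$220.6 billion.
ΔT of +$75 billion changes first-round spending by −c·ΔT = −$66.75 billion, contributing k·(−c·ΔT) = (−$66.75 billion) / 0.34 ≈ −$196.3 billion.
Net ΔY = k(ΔG − c·ΔT) = (+$8.25 billion) / 0.34 ≈ +$24 billion.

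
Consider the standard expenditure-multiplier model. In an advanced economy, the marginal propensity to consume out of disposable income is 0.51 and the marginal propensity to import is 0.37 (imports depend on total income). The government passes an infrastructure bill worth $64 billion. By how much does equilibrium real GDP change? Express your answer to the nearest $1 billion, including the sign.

+$74 billion

Government-spending multiplier = 1/(1 − c + m) = 1/(1 − 0.51 + 0.37) = 1/0.86 ≈ 1.163.
ΔY = k × ΔG = (+$64 billion) / 0.86 ≈ +$74 billion.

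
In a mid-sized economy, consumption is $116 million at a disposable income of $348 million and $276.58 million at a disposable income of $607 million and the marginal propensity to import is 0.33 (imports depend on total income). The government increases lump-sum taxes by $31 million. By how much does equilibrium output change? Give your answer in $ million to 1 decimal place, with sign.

−$27.1 million

MPC = ΔC/ΔYd = (276.58 − 116)/(607 − 348) = 160.58/259 = 0.62.
A lump-sum tax change of +$31 million shifts disposable income by −$31 million; first-round consumption changes by −c × ΔT = −0.62 × (+$31 million) = −$19.22 million.
Expenditure multiplier = 1/(1 − c + m) = 1/(1 − 0.62 + 0.33) = 1/0.71 ≈ 1.408.
The tax multiplier is −c × k ≈ −0.873, so ΔY = k × (−c·ΔT) = (−$19.22 million) / 0.71 ≈ −$27.1 million.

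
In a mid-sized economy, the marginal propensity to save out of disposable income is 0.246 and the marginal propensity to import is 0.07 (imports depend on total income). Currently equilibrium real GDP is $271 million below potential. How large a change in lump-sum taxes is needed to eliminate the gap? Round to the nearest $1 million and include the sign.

−$114 million

MPC = 1 − MPS = 1 − 0.246 = 0.754.
Spending multiplier = 1/(1 − c + m) = 1/(1 − 0.754 + 0.07) = 1/0.316 ≈ 3.165.
Tax multiplier = −c·k = −0.754/0.316 ≈ −2.386. Need ΔY = +$271 million, so ΔT = ΔY/(−c·k) = −(+$271 million) × 0.316 / 0.754 ≈ −$114 million.
The government should cut lump-sum taxes by $114 million.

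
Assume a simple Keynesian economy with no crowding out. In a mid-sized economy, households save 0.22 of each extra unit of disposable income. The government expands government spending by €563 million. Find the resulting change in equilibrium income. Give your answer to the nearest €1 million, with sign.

+€2,559 million

MPC = 1 − MPS = 1 − 0.22 = 0.78.
Government-spending multiplier = 1/(1 − MPC) = 1/(1 − 0.78) = 1/0.22 ≈ 4.545.
ΔY = k × ΔG = (+€563 million) / 0.22 ≈ +€2,559 million.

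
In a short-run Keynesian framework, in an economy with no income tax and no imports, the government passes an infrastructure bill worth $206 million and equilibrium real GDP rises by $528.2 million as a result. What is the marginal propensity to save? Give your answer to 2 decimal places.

0.39

Implied spending multiplier k = ΔY/ΔG = 528.2/206 ≈ 2.5641.
Since k = 1/(1 − MPC), MPC = 1 − 1/k = 1 − ΔG/ΔY = 1 − 206/528.2 ≈ 0.61.
MPS = 1 − MPC = 0.39.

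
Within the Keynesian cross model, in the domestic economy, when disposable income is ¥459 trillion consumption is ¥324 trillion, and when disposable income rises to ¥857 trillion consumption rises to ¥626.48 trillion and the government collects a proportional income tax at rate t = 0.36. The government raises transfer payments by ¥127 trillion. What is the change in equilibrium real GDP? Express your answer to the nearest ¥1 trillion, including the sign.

+¥188 trillion

MPC = ΔC/ΔYd = (626.48 − 324)/(857 − 459) = 302.48/398 = 0.76.
The transfer change shifts disposable income by +¥127 trillion, so first-round consumption changes by c·ΔTR = 0.76 × (+¥127 trillion) = +¥96.52 trillion.
Expenditure multiplier = 1/(1 − c(1−t)) = 1/(1 − 0.76×0.64) = 1/0.5136 ≈ 1.947.
The transfer multiplier is c × k ≈ 1.48, so ΔY = k × (c·ΔTR) = (+¥96.52 trillion) / 0.5136 ≈ +¥188 trillion.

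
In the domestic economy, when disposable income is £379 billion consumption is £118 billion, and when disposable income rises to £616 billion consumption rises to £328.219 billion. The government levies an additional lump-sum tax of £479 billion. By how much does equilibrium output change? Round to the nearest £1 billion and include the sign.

MPC = ΔC/ΔYd = (328.219 − 118)/(616 − 379) = 210.219/237 = 0.887.
A lump-sum tax change of +£479 billion shifts disposable income by −£479 billion; first-round consumption changes by −c × ΔT = −0.887 × (+£479 billion) = −£424.873 billion.
Expenditure multiplier = 1/(1 − MPC) = 1/(1 − 0.887) = 1/0.113 ≈ 8.85.
The tax multiplier is −c × k ≈ −7.85, so ΔY = k × (−c·ΔT) = (−£424.873 billion) / 0.113 ≈ −£3,760 billion.

−£3,760 billion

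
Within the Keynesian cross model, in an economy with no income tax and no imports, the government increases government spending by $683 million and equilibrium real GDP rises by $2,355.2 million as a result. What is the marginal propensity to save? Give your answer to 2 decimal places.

Implied spending multiplier k = ΔY/ΔG = 2,355.2/683 ≈ 3.4483.
Since k = 1/(1 − MPC), MPC = 1 − 1/k = 1 − ΔG/ΔY = 1 − 683/2,355.2 ≈ 0.71.
MPS = 1 − MPC = 0.29.

0.29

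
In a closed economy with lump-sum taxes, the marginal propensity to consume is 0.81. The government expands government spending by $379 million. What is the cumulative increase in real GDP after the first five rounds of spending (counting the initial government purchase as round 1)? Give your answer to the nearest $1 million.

Round 1 adds ΔG = $379 million; each later round is MPC = 0.81 times the previous.
After 5 rounds: 379 + 306.99 + 248.6619 + 201.416139 + 163.14707259 = ΔG·(1 − c^5)/(1 − c) = 379 × (1 − 0.3486784401)/0.19 ≈ $1,299 million.

$1,299 million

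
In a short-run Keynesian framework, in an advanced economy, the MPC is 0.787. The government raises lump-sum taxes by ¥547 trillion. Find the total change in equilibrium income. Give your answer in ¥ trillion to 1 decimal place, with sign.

A lump-sum tax change of +¥547 trillion shifts disposable income by −¥547 trillion; first-round consumption changes by −c × ΔT = −0.787 × (+¥547 trillion) = −¥430.489 trillion.
Expenditure multiplier = 1/(1 − MPC) = 1/(1 − 0.787) = 1/0.213 ≈ 4.695.
The tax multiplier is −c × k ≈ −3.695, so ΔY = k × (−c·ΔT) = (−¥430.489 trillion) / 0.213 ≈ −¥2,021.1 trillion.

−¥2,021.1 trillion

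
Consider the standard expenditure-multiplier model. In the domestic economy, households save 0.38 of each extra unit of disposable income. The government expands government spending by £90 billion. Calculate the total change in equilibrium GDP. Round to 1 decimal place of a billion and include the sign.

+£236.8 billion

MPC = 1 − MPS = 1 − 0.38 = 0.62.
Government-spending multiplier = 1/(1 − MPC) = 1/(1 − 0.62) = 1/0.38 ≈ 2.632.
ΔY = k × ΔG = (+£90 billion) / 0.38 ≈ +£236.8 billion.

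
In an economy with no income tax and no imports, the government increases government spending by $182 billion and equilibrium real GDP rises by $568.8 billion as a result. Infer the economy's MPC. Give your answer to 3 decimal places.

Implied spending multiplier k = ΔY/ΔG = 568.8/182 ≈ 3.1253.
Since k = 1/(1 − MPC), MPC = 1 − 1/k = 1 − ΔG/ΔY = 1 − 182/568.8 ≈ 0.680.

0.680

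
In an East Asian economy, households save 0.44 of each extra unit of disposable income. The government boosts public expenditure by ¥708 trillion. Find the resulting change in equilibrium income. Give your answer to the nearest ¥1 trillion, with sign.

+¥1,609 trillion

MPC = 1 − MPS = 1 − 0.44 = 0.56.
Spending multiplier = 1/(1 − MPC) = 1/(1 − 0.56) = 1/0.44 ≈ 2.273.
ΔY = k × ΔG = (+¥708 trillion) / 0.44 ≈ +¥1,609 trillion.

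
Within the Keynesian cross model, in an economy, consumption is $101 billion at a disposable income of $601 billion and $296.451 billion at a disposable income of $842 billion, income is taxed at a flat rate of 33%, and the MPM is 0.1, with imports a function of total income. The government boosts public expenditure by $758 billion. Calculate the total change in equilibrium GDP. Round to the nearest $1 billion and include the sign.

MPC = ΔC/ΔYd = (296.451 − 101)/(842 − 601) = 195.451/241 = 0.811.
Government-spending multiplier = 1/(1 − c(1−t) + m) = 1/(1 − 0.811×0.67 + 0.1) = 1/0.55663 ≈ 1.797.
ΔY = k × ΔG = (+$758 billion) / 0.55663 ≈ +$1,362 billion.

+$1,362 billion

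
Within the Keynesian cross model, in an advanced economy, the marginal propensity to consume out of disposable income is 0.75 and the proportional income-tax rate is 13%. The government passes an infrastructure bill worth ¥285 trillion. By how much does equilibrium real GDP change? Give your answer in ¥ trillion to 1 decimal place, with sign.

+¥820.1 trillion

Government-spending multiplier = 1/(1 − c(1−t)) = 1/(1 − 0.75×0.87) = 1/0.3475 ≈ 2.878.
ΔY = k × ΔG = (+¥285 trillion) / 0.3475 ≈ +¥820.1 trillion.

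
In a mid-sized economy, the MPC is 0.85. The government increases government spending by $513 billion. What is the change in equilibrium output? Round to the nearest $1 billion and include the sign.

+$3,420 billion

Government-spending multiplier = 1/(1 − MPC) = 1/(1 − 0.85) = 1/0.15 ≈ 6.667.
ΔY = k × ΔG = (+$513 billion) / 0.15 = +$3,420 billion.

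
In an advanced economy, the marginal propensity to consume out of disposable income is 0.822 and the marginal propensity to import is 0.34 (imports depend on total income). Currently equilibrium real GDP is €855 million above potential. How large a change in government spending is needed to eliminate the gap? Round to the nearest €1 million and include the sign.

−€443 million

Spending multiplier = 1/(1 − c + m) = 1/(1 − 0.822 + 0.34) = 1/0.518 ≈ 1.931.
Need ΔY = −€855 million, so ΔG = ΔY/k = (−€855 million) × 0.518 ≈ −€443 million.
The government should cut government spending by €443 million.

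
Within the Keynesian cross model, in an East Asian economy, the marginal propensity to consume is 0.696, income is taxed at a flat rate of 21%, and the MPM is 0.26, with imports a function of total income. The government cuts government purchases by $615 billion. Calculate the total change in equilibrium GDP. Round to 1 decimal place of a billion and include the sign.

−$866.0 billion

Government-spending multiplier = 1/(1 − c(1−t) + m) = 1/(1 − 0.696×0.79 + 0.26) = 1/0.71016 ≈ 1.408.
ΔY = k × ΔG = (−$615 billion) / 0.71016 ≈ −$866 billion.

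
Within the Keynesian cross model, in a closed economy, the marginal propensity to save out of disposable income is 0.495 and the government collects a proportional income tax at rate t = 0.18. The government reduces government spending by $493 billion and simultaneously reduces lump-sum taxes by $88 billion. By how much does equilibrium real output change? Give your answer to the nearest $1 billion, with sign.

MPC = 1 − MPS = 1 − 0.495 = 0.505.
Expenditure multiplier = 1/(1 − c(1−t)) = 1/(1 − 0.505×0.82) = 1/0.5859 ≈ 1.707.
ΔG contributes k·ΔG = (−$493 billion) / 0.5859 ≈ −$841.4 billion.
ΔT of −$88 billion changes first-round spending by −c·ΔT = +$44.44 billion, contributing k·(−c·ΔT) = (+$44.44 billion) / 0.5859 ≈ +$75.8 billion.
Net ΔY = k(ΔG − c·ΔT) = (−$448.56 billion) / 0.5859 ≈ −$766 billion.

−$766 billion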